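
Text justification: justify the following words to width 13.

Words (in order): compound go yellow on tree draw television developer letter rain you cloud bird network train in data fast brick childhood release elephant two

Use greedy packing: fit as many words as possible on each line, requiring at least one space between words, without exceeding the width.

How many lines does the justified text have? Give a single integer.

Answer: 13

Derivation:
Line 1: ['compound', 'go'] (min_width=11, slack=2)
Line 2: ['yellow', 'on'] (min_width=9, slack=4)
Line 3: ['tree', 'draw'] (min_width=9, slack=4)
Line 4: ['television'] (min_width=10, slack=3)
Line 5: ['developer'] (min_width=9, slack=4)
Line 6: ['letter', 'rain'] (min_width=11, slack=2)
Line 7: ['you', 'cloud'] (min_width=9, slack=4)
Line 8: ['bird', 'network'] (min_width=12, slack=1)
Line 9: ['train', 'in', 'data'] (min_width=13, slack=0)
Line 10: ['fast', 'brick'] (min_width=10, slack=3)
Line 11: ['childhood'] (min_width=9, slack=4)
Line 12: ['release'] (min_width=7, slack=6)
Line 13: ['elephant', 'two'] (min_width=12, slack=1)
Total lines: 13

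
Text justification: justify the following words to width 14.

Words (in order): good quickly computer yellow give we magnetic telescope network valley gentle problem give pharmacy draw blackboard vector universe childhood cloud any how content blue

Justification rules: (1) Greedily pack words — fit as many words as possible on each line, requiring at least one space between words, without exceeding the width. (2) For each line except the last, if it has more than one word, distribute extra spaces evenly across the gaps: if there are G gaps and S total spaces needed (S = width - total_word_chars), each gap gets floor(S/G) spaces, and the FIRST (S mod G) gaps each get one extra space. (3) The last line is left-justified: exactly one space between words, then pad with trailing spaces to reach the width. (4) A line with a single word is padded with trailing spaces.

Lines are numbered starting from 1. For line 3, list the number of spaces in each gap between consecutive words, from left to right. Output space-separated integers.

Answer: 1 1

Derivation:
Line 1: ['good', 'quickly'] (min_width=12, slack=2)
Line 2: ['computer'] (min_width=8, slack=6)
Line 3: ['yellow', 'give', 'we'] (min_width=14, slack=0)
Line 4: ['magnetic'] (min_width=8, slack=6)
Line 5: ['telescope'] (min_width=9, slack=5)
Line 6: ['network', 'valley'] (min_width=14, slack=0)
Line 7: ['gentle', 'problem'] (min_width=14, slack=0)
Line 8: ['give', 'pharmacy'] (min_width=13, slack=1)
Line 9: ['draw'] (min_width=4, slack=10)
Line 10: ['blackboard'] (min_width=10, slack=4)
Line 11: ['vector'] (min_width=6, slack=8)
Line 12: ['universe'] (min_width=8, slack=6)
Line 13: ['childhood'] (min_width=9, slack=5)
Line 14: ['cloud', 'any', 'how'] (min_width=13, slack=1)
Line 15: ['content', 'blue'] (min_width=12, slack=2)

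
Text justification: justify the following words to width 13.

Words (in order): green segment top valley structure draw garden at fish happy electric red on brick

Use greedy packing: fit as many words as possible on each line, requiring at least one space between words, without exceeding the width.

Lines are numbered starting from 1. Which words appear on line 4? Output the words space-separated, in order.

Line 1: ['green', 'segment'] (min_width=13, slack=0)
Line 2: ['top', 'valley'] (min_width=10, slack=3)
Line 3: ['structure'] (min_width=9, slack=4)
Line 4: ['draw', 'garden'] (min_width=11, slack=2)
Line 5: ['at', 'fish', 'happy'] (min_width=13, slack=0)
Line 6: ['electric', 'red'] (min_width=12, slack=1)
Line 7: ['on', 'brick'] (min_width=8, slack=5)

Answer: draw garden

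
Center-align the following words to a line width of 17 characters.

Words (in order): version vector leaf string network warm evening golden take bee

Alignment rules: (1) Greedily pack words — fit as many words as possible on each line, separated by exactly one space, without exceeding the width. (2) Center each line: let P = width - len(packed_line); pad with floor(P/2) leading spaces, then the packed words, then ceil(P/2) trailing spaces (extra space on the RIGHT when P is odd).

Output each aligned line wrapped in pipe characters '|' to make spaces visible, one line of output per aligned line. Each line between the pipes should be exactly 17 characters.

Line 1: ['version', 'vector'] (min_width=14, slack=3)
Line 2: ['leaf', 'string'] (min_width=11, slack=6)
Line 3: ['network', 'warm'] (min_width=12, slack=5)
Line 4: ['evening', 'golden'] (min_width=14, slack=3)
Line 5: ['take', 'bee'] (min_width=8, slack=9)

Answer: | version vector  |
|   leaf string   |
|  network warm   |
| evening golden  |
|    take bee     |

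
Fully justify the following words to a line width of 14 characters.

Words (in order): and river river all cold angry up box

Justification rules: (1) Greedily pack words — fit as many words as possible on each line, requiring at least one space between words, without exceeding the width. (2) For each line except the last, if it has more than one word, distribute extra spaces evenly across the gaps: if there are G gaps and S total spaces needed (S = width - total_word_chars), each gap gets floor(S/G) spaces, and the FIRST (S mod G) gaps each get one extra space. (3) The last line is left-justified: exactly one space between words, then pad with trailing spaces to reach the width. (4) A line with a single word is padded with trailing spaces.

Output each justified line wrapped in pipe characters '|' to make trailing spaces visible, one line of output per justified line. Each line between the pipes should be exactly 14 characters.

Line 1: ['and', 'river'] (min_width=9, slack=5)
Line 2: ['river', 'all', 'cold'] (min_width=14, slack=0)
Line 3: ['angry', 'up', 'box'] (min_width=12, slack=2)

Answer: |and      river|
|river all cold|
|angry up box  |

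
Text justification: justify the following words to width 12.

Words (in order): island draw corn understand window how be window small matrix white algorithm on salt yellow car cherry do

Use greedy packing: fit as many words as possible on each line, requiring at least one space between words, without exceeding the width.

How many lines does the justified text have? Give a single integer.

Answer: 11

Derivation:
Line 1: ['island', 'draw'] (min_width=11, slack=1)
Line 2: ['corn'] (min_width=4, slack=8)
Line 3: ['understand'] (min_width=10, slack=2)
Line 4: ['window', 'how'] (min_width=10, slack=2)
Line 5: ['be', 'window'] (min_width=9, slack=3)
Line 6: ['small', 'matrix'] (min_width=12, slack=0)
Line 7: ['white'] (min_width=5, slack=7)
Line 8: ['algorithm', 'on'] (min_width=12, slack=0)
Line 9: ['salt', 'yellow'] (min_width=11, slack=1)
Line 10: ['car', 'cherry'] (min_width=10, slack=2)
Line 11: ['do'] (min_width=2, slack=10)
Total lines: 11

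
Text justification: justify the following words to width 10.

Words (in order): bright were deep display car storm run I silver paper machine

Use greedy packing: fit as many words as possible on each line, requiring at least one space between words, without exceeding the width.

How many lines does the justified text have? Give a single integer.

Answer: 8

Derivation:
Line 1: ['bright'] (min_width=6, slack=4)
Line 2: ['were', 'deep'] (min_width=9, slack=1)
Line 3: ['display'] (min_width=7, slack=3)
Line 4: ['car', 'storm'] (min_width=9, slack=1)
Line 5: ['run', 'I'] (min_width=5, slack=5)
Line 6: ['silver'] (min_width=6, slack=4)
Line 7: ['paper'] (min_width=5, slack=5)
Line 8: ['machine'] (min_width=7, slack=3)
Total lines: 8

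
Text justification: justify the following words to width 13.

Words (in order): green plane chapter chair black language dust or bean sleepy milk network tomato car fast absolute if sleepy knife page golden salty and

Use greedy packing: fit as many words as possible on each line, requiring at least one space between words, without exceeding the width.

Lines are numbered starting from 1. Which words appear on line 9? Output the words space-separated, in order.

Answer: fast absolute

Derivation:
Line 1: ['green', 'plane'] (min_width=11, slack=2)
Line 2: ['chapter', 'chair'] (min_width=13, slack=0)
Line 3: ['black'] (min_width=5, slack=8)
Line 4: ['language', 'dust'] (min_width=13, slack=0)
Line 5: ['or', 'bean'] (min_width=7, slack=6)
Line 6: ['sleepy', 'milk'] (min_width=11, slack=2)
Line 7: ['network'] (min_width=7, slack=6)
Line 8: ['tomato', 'car'] (min_width=10, slack=3)
Line 9: ['fast', 'absolute'] (min_width=13, slack=0)
Line 10: ['if', 'sleepy'] (min_width=9, slack=4)
Line 11: ['knife', 'page'] (min_width=10, slack=3)
Line 12: ['golden', 'salty'] (min_width=12, slack=1)
Line 13: ['and'] (min_width=3, slack=10)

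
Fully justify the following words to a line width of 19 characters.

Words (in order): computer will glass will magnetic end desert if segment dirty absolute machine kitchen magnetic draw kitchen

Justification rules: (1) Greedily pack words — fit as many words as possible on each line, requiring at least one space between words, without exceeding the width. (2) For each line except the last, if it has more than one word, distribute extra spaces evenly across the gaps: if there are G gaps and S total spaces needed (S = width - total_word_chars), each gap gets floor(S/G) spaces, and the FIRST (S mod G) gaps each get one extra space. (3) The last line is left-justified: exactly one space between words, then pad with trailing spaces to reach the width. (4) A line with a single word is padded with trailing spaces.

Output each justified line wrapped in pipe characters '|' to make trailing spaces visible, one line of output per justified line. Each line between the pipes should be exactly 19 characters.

Answer: |computer will glass|
|will  magnetic  end|
|desert  if  segment|
|dirty      absolute|
|machine     kitchen|
|magnetic       draw|
|kitchen            |

Derivation:
Line 1: ['computer', 'will', 'glass'] (min_width=19, slack=0)
Line 2: ['will', 'magnetic', 'end'] (min_width=17, slack=2)
Line 3: ['desert', 'if', 'segment'] (min_width=17, slack=2)
Line 4: ['dirty', 'absolute'] (min_width=14, slack=5)
Line 5: ['machine', 'kitchen'] (min_width=15, slack=4)
Line 6: ['magnetic', 'draw'] (min_width=13, slack=6)
Line 7: ['kitchen'] (min_width=7, slack=12)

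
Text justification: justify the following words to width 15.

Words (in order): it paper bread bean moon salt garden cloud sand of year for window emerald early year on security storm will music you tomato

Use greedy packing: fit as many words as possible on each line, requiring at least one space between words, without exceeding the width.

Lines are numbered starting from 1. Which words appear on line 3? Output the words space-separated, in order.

Line 1: ['it', 'paper', 'bread'] (min_width=14, slack=1)
Line 2: ['bean', 'moon', 'salt'] (min_width=14, slack=1)
Line 3: ['garden', 'cloud'] (min_width=12, slack=3)
Line 4: ['sand', 'of', 'year'] (min_width=12, slack=3)
Line 5: ['for', 'window'] (min_width=10, slack=5)
Line 6: ['emerald', 'early'] (min_width=13, slack=2)
Line 7: ['year', 'on'] (min_width=7, slack=8)
Line 8: ['security', 'storm'] (min_width=14, slack=1)
Line 9: ['will', 'music', 'you'] (min_width=14, slack=1)
Line 10: ['tomato'] (min_width=6, slack=9)

Answer: garden cloud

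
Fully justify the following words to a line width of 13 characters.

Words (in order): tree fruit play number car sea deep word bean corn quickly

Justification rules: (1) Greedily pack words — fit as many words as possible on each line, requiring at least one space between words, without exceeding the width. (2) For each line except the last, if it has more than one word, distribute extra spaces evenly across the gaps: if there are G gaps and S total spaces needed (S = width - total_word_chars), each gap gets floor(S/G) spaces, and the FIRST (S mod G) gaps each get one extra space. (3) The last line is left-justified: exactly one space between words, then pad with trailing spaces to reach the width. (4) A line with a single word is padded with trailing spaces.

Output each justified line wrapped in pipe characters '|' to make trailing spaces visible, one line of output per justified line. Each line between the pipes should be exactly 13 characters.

Line 1: ['tree', 'fruit'] (min_width=10, slack=3)
Line 2: ['play', 'number'] (min_width=11, slack=2)
Line 3: ['car', 'sea', 'deep'] (min_width=12, slack=1)
Line 4: ['word', 'bean'] (min_width=9, slack=4)
Line 5: ['corn', 'quickly'] (min_width=12, slack=1)

Answer: |tree    fruit|
|play   number|
|car  sea deep|
|word     bean|
|corn quickly |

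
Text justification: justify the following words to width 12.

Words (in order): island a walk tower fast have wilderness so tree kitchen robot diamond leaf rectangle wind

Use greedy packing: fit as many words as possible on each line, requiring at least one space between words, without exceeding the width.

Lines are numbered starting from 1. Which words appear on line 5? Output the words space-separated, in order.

Line 1: ['island', 'a'] (min_width=8, slack=4)
Line 2: ['walk', 'tower'] (min_width=10, slack=2)
Line 3: ['fast', 'have'] (min_width=9, slack=3)
Line 4: ['wilderness'] (min_width=10, slack=2)
Line 5: ['so', 'tree'] (min_width=7, slack=5)
Line 6: ['kitchen'] (min_width=7, slack=5)
Line 7: ['robot'] (min_width=5, slack=7)
Line 8: ['diamond', 'leaf'] (min_width=12, slack=0)
Line 9: ['rectangle'] (min_width=9, slack=3)
Line 10: ['wind'] (min_width=4, slack=8)

Answer: so tree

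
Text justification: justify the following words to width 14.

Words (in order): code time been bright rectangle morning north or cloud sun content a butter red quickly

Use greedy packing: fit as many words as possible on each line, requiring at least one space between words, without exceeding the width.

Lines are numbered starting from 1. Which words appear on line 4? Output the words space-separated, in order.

Answer: morning north

Derivation:
Line 1: ['code', 'time', 'been'] (min_width=14, slack=0)
Line 2: ['bright'] (min_width=6, slack=8)
Line 3: ['rectangle'] (min_width=9, slack=5)
Line 4: ['morning', 'north'] (min_width=13, slack=1)
Line 5: ['or', 'cloud', 'sun'] (min_width=12, slack=2)
Line 6: ['content', 'a'] (min_width=9, slack=5)
Line 7: ['butter', 'red'] (min_width=10, slack=4)
Line 8: ['quickly'] (min_width=7, slack=7)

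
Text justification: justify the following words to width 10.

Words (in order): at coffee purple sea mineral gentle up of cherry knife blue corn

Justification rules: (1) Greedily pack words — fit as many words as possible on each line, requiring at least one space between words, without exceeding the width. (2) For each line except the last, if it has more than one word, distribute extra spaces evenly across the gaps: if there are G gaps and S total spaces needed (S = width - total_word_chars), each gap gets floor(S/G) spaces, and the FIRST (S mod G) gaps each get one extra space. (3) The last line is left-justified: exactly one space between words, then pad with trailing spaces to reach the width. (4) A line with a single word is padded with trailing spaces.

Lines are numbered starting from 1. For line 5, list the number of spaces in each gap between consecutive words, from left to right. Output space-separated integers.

Answer: 2

Derivation:
Line 1: ['at', 'coffee'] (min_width=9, slack=1)
Line 2: ['purple', 'sea'] (min_width=10, slack=0)
Line 3: ['mineral'] (min_width=7, slack=3)
Line 4: ['gentle', 'up'] (min_width=9, slack=1)
Line 5: ['of', 'cherry'] (min_width=9, slack=1)
Line 6: ['knife', 'blue'] (min_width=10, slack=0)
Line 7: ['corn'] (min_width=4, slack=6)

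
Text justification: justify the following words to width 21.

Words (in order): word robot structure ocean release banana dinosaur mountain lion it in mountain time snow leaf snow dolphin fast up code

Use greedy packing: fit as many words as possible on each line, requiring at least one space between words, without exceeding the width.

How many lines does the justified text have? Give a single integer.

Answer: 6

Derivation:
Line 1: ['word', 'robot', 'structure'] (min_width=20, slack=1)
Line 2: ['ocean', 'release', 'banana'] (min_width=20, slack=1)
Line 3: ['dinosaur', 'mountain'] (min_width=17, slack=4)
Line 4: ['lion', 'it', 'in', 'mountain'] (min_width=19, slack=2)
Line 5: ['time', 'snow', 'leaf', 'snow'] (min_width=19, slack=2)
Line 6: ['dolphin', 'fast', 'up', 'code'] (min_width=20, slack=1)
Total lines: 6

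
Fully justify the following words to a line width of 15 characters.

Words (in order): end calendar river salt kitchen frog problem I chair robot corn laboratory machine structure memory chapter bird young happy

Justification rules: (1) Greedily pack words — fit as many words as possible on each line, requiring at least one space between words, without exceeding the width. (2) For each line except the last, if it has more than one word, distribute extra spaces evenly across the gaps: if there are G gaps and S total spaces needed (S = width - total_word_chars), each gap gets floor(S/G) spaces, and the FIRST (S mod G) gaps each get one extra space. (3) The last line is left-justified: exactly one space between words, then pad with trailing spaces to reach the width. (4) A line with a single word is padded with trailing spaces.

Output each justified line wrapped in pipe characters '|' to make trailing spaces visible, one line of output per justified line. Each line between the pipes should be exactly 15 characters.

Answer: |end    calendar|
|river      salt|
|kitchen    frog|
|problem I chair|
|robot      corn|
|laboratory     |
|machine        |
|structure      |
|memory  chapter|
|bird      young|
|happy          |

Derivation:
Line 1: ['end', 'calendar'] (min_width=12, slack=3)
Line 2: ['river', 'salt'] (min_width=10, slack=5)
Line 3: ['kitchen', 'frog'] (min_width=12, slack=3)
Line 4: ['problem', 'I', 'chair'] (min_width=15, slack=0)
Line 5: ['robot', 'corn'] (min_width=10, slack=5)
Line 6: ['laboratory'] (min_width=10, slack=5)
Line 7: ['machine'] (min_width=7, slack=8)
Line 8: ['structure'] (min_width=9, slack=6)
Line 9: ['memory', 'chapter'] (min_width=14, slack=1)
Line 10: ['bird', 'young'] (min_width=10, slack=5)
Line 11: ['happy'] (min_width=5, slack=10)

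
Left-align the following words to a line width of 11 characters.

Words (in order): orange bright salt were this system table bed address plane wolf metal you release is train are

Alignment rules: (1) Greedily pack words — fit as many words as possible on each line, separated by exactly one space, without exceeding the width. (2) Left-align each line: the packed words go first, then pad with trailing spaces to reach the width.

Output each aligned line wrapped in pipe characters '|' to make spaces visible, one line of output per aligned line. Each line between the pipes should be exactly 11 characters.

Line 1: ['orange'] (min_width=6, slack=5)
Line 2: ['bright', 'salt'] (min_width=11, slack=0)
Line 3: ['were', 'this'] (min_width=9, slack=2)
Line 4: ['system'] (min_width=6, slack=5)
Line 5: ['table', 'bed'] (min_width=9, slack=2)
Line 6: ['address'] (min_width=7, slack=4)
Line 7: ['plane', 'wolf'] (min_width=10, slack=1)
Line 8: ['metal', 'you'] (min_width=9, slack=2)
Line 9: ['release', 'is'] (min_width=10, slack=1)
Line 10: ['train', 'are'] (min_width=9, slack=2)

Answer: |orange     |
|bright salt|
|were this  |
|system     |
|table bed  |
|address    |
|plane wolf |
|metal you  |
|release is |
|train are  |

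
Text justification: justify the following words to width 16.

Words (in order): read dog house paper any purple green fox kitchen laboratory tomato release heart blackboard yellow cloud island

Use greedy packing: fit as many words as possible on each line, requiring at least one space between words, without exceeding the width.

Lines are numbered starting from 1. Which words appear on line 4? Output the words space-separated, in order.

Line 1: ['read', 'dog', 'house'] (min_width=14, slack=2)
Line 2: ['paper', 'any', 'purple'] (min_width=16, slack=0)
Line 3: ['green', 'fox'] (min_width=9, slack=7)
Line 4: ['kitchen'] (min_width=7, slack=9)
Line 5: ['laboratory'] (min_width=10, slack=6)
Line 6: ['tomato', 'release'] (min_width=14, slack=2)
Line 7: ['heart', 'blackboard'] (min_width=16, slack=0)
Line 8: ['yellow', 'cloud'] (min_width=12, slack=4)
Line 9: ['island'] (min_width=6, slack=10)

Answer: kitchen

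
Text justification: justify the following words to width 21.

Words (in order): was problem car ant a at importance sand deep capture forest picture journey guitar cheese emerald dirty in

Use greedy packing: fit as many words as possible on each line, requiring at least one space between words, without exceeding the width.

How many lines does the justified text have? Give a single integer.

Answer: 6

Derivation:
Line 1: ['was', 'problem', 'car', 'ant', 'a'] (min_width=21, slack=0)
Line 2: ['at', 'importance', 'sand'] (min_width=18, slack=3)
Line 3: ['deep', 'capture', 'forest'] (min_width=19, slack=2)
Line 4: ['picture', 'journey'] (min_width=15, slack=6)
Line 5: ['guitar', 'cheese', 'emerald'] (min_width=21, slack=0)
Line 6: ['dirty', 'in'] (min_width=8, slack=13)
Total lines: 6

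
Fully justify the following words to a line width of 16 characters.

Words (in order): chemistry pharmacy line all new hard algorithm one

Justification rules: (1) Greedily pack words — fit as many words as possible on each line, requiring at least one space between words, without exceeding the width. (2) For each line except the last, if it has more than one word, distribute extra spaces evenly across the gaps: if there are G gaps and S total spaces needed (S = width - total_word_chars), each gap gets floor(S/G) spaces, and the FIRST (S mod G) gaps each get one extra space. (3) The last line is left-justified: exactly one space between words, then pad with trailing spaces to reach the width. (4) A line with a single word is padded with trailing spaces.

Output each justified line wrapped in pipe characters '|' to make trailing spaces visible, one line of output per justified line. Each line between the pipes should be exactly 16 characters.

Answer: |chemistry       |
|pharmacy    line|
|all   new   hard|
|algorithm one   |

Derivation:
Line 1: ['chemistry'] (min_width=9, slack=7)
Line 2: ['pharmacy', 'line'] (min_width=13, slack=3)
Line 3: ['all', 'new', 'hard'] (min_width=12, slack=4)
Line 4: ['algorithm', 'one'] (min_width=13, slack=3)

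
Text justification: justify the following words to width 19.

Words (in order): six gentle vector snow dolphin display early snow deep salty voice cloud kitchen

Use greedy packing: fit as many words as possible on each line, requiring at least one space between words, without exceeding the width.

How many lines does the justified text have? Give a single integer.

Line 1: ['six', 'gentle', 'vector'] (min_width=17, slack=2)
Line 2: ['snow', 'dolphin'] (min_width=12, slack=7)
Line 3: ['display', 'early', 'snow'] (min_width=18, slack=1)
Line 4: ['deep', 'salty', 'voice'] (min_width=16, slack=3)
Line 5: ['cloud', 'kitchen'] (min_width=13, slack=6)
Total lines: 5

Answer: 5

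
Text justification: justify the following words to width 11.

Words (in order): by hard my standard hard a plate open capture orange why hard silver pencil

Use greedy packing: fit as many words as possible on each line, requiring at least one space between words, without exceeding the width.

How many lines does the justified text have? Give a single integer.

Line 1: ['by', 'hard', 'my'] (min_width=10, slack=1)
Line 2: ['standard'] (min_width=8, slack=3)
Line 3: ['hard', 'a'] (min_width=6, slack=5)
Line 4: ['plate', 'open'] (min_width=10, slack=1)
Line 5: ['capture'] (min_width=7, slack=4)
Line 6: ['orange', 'why'] (min_width=10, slack=1)
Line 7: ['hard', 'silver'] (min_width=11, slack=0)
Line 8: ['pencil'] (min_width=6, slack=5)
Total lines: 8

Answer: 8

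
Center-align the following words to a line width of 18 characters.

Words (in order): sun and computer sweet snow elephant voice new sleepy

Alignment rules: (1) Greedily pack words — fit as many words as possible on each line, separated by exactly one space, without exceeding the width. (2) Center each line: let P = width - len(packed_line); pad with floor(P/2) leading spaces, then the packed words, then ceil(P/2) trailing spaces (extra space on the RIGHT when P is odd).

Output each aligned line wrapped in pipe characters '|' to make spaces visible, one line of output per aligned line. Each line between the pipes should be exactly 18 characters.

Answer: | sun and computer |
|    sweet snow    |
|elephant voice new|
|      sleepy      |

Derivation:
Line 1: ['sun', 'and', 'computer'] (min_width=16, slack=2)
Line 2: ['sweet', 'snow'] (min_width=10, slack=8)
Line 3: ['elephant', 'voice', 'new'] (min_width=18, slack=0)
Line 4: ['sleepy'] (min_width=6, slack=12)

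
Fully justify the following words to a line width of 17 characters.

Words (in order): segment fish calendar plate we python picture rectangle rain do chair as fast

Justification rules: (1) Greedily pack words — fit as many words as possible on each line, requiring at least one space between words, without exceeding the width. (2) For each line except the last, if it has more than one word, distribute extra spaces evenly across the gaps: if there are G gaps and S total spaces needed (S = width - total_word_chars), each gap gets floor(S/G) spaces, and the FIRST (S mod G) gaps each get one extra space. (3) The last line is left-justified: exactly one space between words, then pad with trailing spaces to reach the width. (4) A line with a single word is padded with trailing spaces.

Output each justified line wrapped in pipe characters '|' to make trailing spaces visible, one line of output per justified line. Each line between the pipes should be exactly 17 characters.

Line 1: ['segment', 'fish'] (min_width=12, slack=5)
Line 2: ['calendar', 'plate', 'we'] (min_width=17, slack=0)
Line 3: ['python', 'picture'] (min_width=14, slack=3)
Line 4: ['rectangle', 'rain', 'do'] (min_width=17, slack=0)
Line 5: ['chair', 'as', 'fast'] (min_width=13, slack=4)

Answer: |segment      fish|
|calendar plate we|
|python    picture|
|rectangle rain do|
|chair as fast    |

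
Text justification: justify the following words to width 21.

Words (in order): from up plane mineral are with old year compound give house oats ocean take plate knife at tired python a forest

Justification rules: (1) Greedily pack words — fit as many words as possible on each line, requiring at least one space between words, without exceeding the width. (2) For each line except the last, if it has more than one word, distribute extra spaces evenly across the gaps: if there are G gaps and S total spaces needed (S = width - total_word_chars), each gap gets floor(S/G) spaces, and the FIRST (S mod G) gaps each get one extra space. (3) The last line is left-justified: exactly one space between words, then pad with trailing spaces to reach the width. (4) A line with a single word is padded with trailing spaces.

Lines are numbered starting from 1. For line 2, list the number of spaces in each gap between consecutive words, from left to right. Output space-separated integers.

Line 1: ['from', 'up', 'plane', 'mineral'] (min_width=21, slack=0)
Line 2: ['are', 'with', 'old', 'year'] (min_width=17, slack=4)
Line 3: ['compound', 'give', 'house'] (min_width=19, slack=2)
Line 4: ['oats', 'ocean', 'take', 'plate'] (min_width=21, slack=0)
Line 5: ['knife', 'at', 'tired', 'python'] (min_width=21, slack=0)
Line 6: ['a', 'forest'] (min_width=8, slack=13)

Answer: 3 2 2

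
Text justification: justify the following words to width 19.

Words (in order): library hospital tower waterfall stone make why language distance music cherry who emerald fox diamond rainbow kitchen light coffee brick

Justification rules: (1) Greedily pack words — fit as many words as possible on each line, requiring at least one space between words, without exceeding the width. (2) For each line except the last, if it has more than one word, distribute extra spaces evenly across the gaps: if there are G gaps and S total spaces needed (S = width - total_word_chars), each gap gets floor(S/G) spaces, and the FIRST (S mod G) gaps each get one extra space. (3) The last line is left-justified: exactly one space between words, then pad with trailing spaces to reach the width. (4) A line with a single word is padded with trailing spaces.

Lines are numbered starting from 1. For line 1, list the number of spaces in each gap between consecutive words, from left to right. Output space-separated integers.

Answer: 4

Derivation:
Line 1: ['library', 'hospital'] (min_width=16, slack=3)
Line 2: ['tower', 'waterfall'] (min_width=15, slack=4)
Line 3: ['stone', 'make', 'why'] (min_width=14, slack=5)
Line 4: ['language', 'distance'] (min_width=17, slack=2)
Line 5: ['music', 'cherry', 'who'] (min_width=16, slack=3)
Line 6: ['emerald', 'fox', 'diamond'] (min_width=19, slack=0)
Line 7: ['rainbow', 'kitchen'] (min_width=15, slack=4)
Line 8: ['light', 'coffee', 'brick'] (min_width=18, slack=1)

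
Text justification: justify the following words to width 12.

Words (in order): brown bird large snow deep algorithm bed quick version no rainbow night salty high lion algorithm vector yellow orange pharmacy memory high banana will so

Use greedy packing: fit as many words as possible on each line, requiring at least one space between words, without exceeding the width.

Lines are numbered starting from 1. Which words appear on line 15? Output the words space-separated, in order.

Answer: memory high

Derivation:
Line 1: ['brown', 'bird'] (min_width=10, slack=2)
Line 2: ['large', 'snow'] (min_width=10, slack=2)
Line 3: ['deep'] (min_width=4, slack=8)
Line 4: ['algorithm'] (min_width=9, slack=3)
Line 5: ['bed', 'quick'] (min_width=9, slack=3)
Line 6: ['version', 'no'] (min_width=10, slack=2)
Line 7: ['rainbow'] (min_width=7, slack=5)
Line 8: ['night', 'salty'] (min_width=11, slack=1)
Line 9: ['high', 'lion'] (min_width=9, slack=3)
Line 10: ['algorithm'] (min_width=9, slack=3)
Line 11: ['vector'] (min_width=6, slack=6)
Line 12: ['yellow'] (min_width=6, slack=6)
Line 13: ['orange'] (min_width=6, slack=6)
Line 14: ['pharmacy'] (min_width=8, slack=4)
Line 15: ['memory', 'high'] (min_width=11, slack=1)
Line 16: ['banana', 'will'] (min_width=11, slack=1)
Line 17: ['so'] (min_width=2, slack=10)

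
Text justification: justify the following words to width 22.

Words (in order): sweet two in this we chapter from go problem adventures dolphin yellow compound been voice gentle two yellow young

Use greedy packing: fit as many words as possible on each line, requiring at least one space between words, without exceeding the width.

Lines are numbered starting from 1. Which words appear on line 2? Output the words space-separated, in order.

Line 1: ['sweet', 'two', 'in', 'this', 'we'] (min_width=20, slack=2)
Line 2: ['chapter', 'from', 'go'] (min_width=15, slack=7)
Line 3: ['problem', 'adventures'] (min_width=18, slack=4)
Line 4: ['dolphin', 'yellow'] (min_width=14, slack=8)
Line 5: ['compound', 'been', 'voice'] (min_width=19, slack=3)
Line 6: ['gentle', 'two', 'yellow'] (min_width=17, slack=5)
Line 7: ['young'] (min_width=5, slack=17)

Answer: chapter from go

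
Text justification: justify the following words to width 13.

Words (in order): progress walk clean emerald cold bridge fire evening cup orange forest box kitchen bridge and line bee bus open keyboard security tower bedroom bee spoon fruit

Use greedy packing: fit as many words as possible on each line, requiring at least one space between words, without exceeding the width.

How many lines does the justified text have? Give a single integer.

Answer: 14

Derivation:
Line 1: ['progress', 'walk'] (min_width=13, slack=0)
Line 2: ['clean', 'emerald'] (min_width=13, slack=0)
Line 3: ['cold', 'bridge'] (min_width=11, slack=2)
Line 4: ['fire', 'evening'] (min_width=12, slack=1)
Line 5: ['cup', 'orange'] (min_width=10, slack=3)
Line 6: ['forest', 'box'] (min_width=10, slack=3)
Line 7: ['kitchen'] (min_width=7, slack=6)
Line 8: ['bridge', 'and'] (min_width=10, slack=3)
Line 9: ['line', 'bee', 'bus'] (min_width=12, slack=1)
Line 10: ['open', 'keyboard'] (min_width=13, slack=0)
Line 11: ['security'] (min_width=8, slack=5)
Line 12: ['tower', 'bedroom'] (min_width=13, slack=0)
Line 13: ['bee', 'spoon'] (min_width=9, slack=4)
Line 14: ['fruit'] (min_width=5, slack=8)
Total lines: 14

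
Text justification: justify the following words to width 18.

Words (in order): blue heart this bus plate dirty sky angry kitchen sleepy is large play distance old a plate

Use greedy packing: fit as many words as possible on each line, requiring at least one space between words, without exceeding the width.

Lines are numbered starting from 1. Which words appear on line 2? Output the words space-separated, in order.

Line 1: ['blue', 'heart', 'this'] (min_width=15, slack=3)
Line 2: ['bus', 'plate', 'dirty'] (min_width=15, slack=3)
Line 3: ['sky', 'angry', 'kitchen'] (min_width=17, slack=1)
Line 4: ['sleepy', 'is', 'large'] (min_width=15, slack=3)
Line 5: ['play', 'distance', 'old'] (min_width=17, slack=1)
Line 6: ['a', 'plate'] (min_width=7, slack=11)

Answer: bus plate dirty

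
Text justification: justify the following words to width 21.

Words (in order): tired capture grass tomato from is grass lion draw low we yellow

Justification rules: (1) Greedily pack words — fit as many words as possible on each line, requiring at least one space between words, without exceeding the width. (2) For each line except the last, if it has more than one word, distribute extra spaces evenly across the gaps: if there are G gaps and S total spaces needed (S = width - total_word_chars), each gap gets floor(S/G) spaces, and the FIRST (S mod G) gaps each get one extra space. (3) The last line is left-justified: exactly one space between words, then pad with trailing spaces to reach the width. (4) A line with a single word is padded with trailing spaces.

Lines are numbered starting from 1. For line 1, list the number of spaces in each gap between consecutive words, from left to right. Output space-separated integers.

Answer: 2 2

Derivation:
Line 1: ['tired', 'capture', 'grass'] (min_width=19, slack=2)
Line 2: ['tomato', 'from', 'is', 'grass'] (min_width=20, slack=1)
Line 3: ['lion', 'draw', 'low', 'we'] (min_width=16, slack=5)
Line 4: ['yellow'] (min_width=6, slack=15)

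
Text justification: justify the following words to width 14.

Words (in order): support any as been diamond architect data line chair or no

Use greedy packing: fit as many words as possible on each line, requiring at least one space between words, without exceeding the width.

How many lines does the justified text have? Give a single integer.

Line 1: ['support', 'any', 'as'] (min_width=14, slack=0)
Line 2: ['been', 'diamond'] (min_width=12, slack=2)
Line 3: ['architect', 'data'] (min_width=14, slack=0)
Line 4: ['line', 'chair', 'or'] (min_width=13, slack=1)
Line 5: ['no'] (min_width=2, slack=12)
Total lines: 5

Answer: 5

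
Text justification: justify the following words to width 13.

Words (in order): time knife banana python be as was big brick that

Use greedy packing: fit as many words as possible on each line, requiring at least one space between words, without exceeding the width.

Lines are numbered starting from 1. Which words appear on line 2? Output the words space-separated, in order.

Answer: banana python

Derivation:
Line 1: ['time', 'knife'] (min_width=10, slack=3)
Line 2: ['banana', 'python'] (min_width=13, slack=0)
Line 3: ['be', 'as', 'was', 'big'] (min_width=13, slack=0)
Line 4: ['brick', 'that'] (min_width=10, slack=3)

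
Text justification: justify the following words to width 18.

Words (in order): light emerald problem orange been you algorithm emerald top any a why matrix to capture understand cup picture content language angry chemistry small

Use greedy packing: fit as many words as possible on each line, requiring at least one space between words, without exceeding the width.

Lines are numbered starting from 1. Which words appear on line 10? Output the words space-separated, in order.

Answer: small

Derivation:
Line 1: ['light', 'emerald'] (min_width=13, slack=5)
Line 2: ['problem', 'orange'] (min_width=14, slack=4)
Line 3: ['been', 'you', 'algorithm'] (min_width=18, slack=0)
Line 4: ['emerald', 'top', 'any', 'a'] (min_width=17, slack=1)
Line 5: ['why', 'matrix', 'to'] (min_width=13, slack=5)
Line 6: ['capture', 'understand'] (min_width=18, slack=0)
Line 7: ['cup', 'picture'] (min_width=11, slack=7)
Line 8: ['content', 'language'] (min_width=16, slack=2)
Line 9: ['angry', 'chemistry'] (min_width=15, slack=3)
Line 10: ['small'] (min_width=5, slack=13)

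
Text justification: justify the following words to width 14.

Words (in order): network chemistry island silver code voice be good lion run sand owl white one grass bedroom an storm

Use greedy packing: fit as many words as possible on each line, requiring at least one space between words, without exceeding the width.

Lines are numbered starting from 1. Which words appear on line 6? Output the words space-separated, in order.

Answer: sand owl white

Derivation:
Line 1: ['network'] (min_width=7, slack=7)
Line 2: ['chemistry'] (min_width=9, slack=5)
Line 3: ['island', 'silver'] (min_width=13, slack=1)
Line 4: ['code', 'voice', 'be'] (min_width=13, slack=1)
Line 5: ['good', 'lion', 'run'] (min_width=13, slack=1)
Line 6: ['sand', 'owl', 'white'] (min_width=14, slack=0)
Line 7: ['one', 'grass'] (min_width=9, slack=5)
Line 8: ['bedroom', 'an'] (min_width=10, slack=4)
Line 9: ['storm'] (min_width=5, slack=9)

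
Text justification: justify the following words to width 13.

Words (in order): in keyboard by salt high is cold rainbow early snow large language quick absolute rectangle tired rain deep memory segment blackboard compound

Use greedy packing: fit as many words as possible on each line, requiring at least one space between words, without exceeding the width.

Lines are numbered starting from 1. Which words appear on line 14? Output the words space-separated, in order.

Answer: compound

Derivation:
Line 1: ['in', 'keyboard'] (min_width=11, slack=2)
Line 2: ['by', 'salt', 'high'] (min_width=12, slack=1)
Line 3: ['is', 'cold'] (min_width=7, slack=6)
Line 4: ['rainbow', 'early'] (min_width=13, slack=0)
Line 5: ['snow', 'large'] (min_width=10, slack=3)
Line 6: ['language'] (min_width=8, slack=5)
Line 7: ['quick'] (min_width=5, slack=8)
Line 8: ['absolute'] (min_width=8, slack=5)
Line 9: ['rectangle'] (min_width=9, slack=4)
Line 10: ['tired', 'rain'] (min_width=10, slack=3)
Line 11: ['deep', 'memory'] (min_width=11, slack=2)
Line 12: ['segment'] (min_width=7, slack=6)
Line 13: ['blackboard'] (min_width=10, slack=3)
Line 14: ['compound'] (min_width=8, slack=5)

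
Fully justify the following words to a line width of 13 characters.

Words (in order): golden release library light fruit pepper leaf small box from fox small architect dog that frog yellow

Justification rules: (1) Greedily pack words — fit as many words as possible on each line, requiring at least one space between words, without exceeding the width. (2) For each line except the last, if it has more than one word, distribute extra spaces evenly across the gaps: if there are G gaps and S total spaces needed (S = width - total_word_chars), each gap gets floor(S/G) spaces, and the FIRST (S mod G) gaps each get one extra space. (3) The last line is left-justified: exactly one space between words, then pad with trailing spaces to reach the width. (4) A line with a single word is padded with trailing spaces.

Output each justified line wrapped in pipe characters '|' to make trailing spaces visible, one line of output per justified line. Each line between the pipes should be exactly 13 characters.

Answer: |golden       |
|release      |
|library light|
|fruit  pepper|
|leaf    small|
|box  from fox|
|small        |
|architect dog|
|that     frog|
|yellow       |

Derivation:
Line 1: ['golden'] (min_width=6, slack=7)
Line 2: ['release'] (min_width=7, slack=6)
Line 3: ['library', 'light'] (min_width=13, slack=0)
Line 4: ['fruit', 'pepper'] (min_width=12, slack=1)
Line 5: ['leaf', 'small'] (min_width=10, slack=3)
Line 6: ['box', 'from', 'fox'] (min_width=12, slack=1)
Line 7: ['small'] (min_width=5, slack=8)
Line 8: ['architect', 'dog'] (min_width=13, slack=0)
Line 9: ['that', 'frog'] (min_width=9, slack=4)
Line 10: ['yellow'] (min_width=6, slack=7)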